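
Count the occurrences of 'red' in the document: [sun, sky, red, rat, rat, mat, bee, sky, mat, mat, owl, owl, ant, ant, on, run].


Document has 16 words
Scanning for 'red':
Found at positions: [2]
Count = 1

1


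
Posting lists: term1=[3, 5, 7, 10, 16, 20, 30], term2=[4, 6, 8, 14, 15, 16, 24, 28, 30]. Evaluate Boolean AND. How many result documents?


Boolean AND: find intersection of posting lists
term1 docs: [3, 5, 7, 10, 16, 20, 30]
term2 docs: [4, 6, 8, 14, 15, 16, 24, 28, 30]
Intersection: [16, 30]
|intersection| = 2

2


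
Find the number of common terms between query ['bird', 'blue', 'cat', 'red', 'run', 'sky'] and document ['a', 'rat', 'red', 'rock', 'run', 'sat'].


Query terms: ['bird', 'blue', 'cat', 'red', 'run', 'sky']
Document terms: ['a', 'rat', 'red', 'rock', 'run', 'sat']
Common terms: ['red', 'run']
Overlap count = 2

2


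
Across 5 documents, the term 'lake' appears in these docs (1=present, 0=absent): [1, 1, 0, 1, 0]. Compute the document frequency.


Checking each document for 'lake':
Doc 1: present
Doc 2: present
Doc 3: absent
Doc 4: present
Doc 5: absent
df = sum of presences = 1 + 1 + 0 + 1 + 0 = 3

3


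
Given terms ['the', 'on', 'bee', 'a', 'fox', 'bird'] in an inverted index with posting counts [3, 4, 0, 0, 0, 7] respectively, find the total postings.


Summing posting list sizes:
'the': 3 postings
'on': 4 postings
'bee': 0 postings
'a': 0 postings
'fox': 0 postings
'bird': 7 postings
Total = 3 + 4 + 0 + 0 + 0 + 7 = 14

14


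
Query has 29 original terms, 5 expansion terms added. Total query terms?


Original terms: 29
Expansion terms: 5
Total = 29 + 5 = 34

34


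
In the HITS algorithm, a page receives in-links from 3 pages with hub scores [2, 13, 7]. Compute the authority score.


Authority = sum of hub scores of in-linkers
In-link 1: hub score = 2
In-link 2: hub score = 13
In-link 3: hub score = 7
Authority = 2 + 13 + 7 = 22

22


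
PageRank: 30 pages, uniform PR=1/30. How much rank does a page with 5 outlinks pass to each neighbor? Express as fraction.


Initial PR = 1/30 = 1/30
Outlinks = 5
Contribution per link = PR / outlinks
= 1/30 / 5
= 1/150

1/150


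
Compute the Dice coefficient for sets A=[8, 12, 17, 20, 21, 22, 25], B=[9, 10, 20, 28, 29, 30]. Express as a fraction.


A intersect B = [20]
|A intersect B| = 1
|A| = 7, |B| = 6
Dice = 2*1 / (7+6)
= 2 / 13 = 2/13

2/13


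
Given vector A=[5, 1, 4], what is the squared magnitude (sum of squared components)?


|A|^2 = sum of squared components
A[0]^2 = 5^2 = 25
A[1]^2 = 1^2 = 1
A[2]^2 = 4^2 = 16
Sum = 25 + 1 + 16 = 42

42


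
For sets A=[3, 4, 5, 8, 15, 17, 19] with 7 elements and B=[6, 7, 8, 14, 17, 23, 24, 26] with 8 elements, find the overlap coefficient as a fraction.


A intersect B = [8, 17]
|A intersect B| = 2
min(|A|, |B|) = min(7, 8) = 7
Overlap = 2 / 7 = 2/7

2/7


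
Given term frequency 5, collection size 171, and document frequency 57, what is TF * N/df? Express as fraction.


TF * (N/df)
= 5 * (171/57)
= 5 * 3
= 15

15


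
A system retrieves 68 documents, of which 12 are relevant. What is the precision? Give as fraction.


Precision = relevant_retrieved / total_retrieved
= 12 / 68
= 12 / (12 + 56)
= 3/17

3/17


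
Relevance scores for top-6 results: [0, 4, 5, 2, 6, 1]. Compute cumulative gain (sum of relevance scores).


Cumulative Gain = sum of relevance scores
Position 1: rel=0, running sum=0
Position 2: rel=4, running sum=4
Position 3: rel=5, running sum=9
Position 4: rel=2, running sum=11
Position 5: rel=6, running sum=17
Position 6: rel=1, running sum=18
CG = 18

18


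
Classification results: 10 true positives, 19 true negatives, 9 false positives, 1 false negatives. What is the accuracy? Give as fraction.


Accuracy = (TP + TN) / (TP + TN + FP + FN)
TP + TN = 10 + 19 = 29
Total = 10 + 19 + 9 + 1 = 39
Accuracy = 29 / 39 = 29/39

29/39


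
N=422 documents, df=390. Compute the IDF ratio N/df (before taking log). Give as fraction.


IDF ratio = N / df
= 422 / 390
= 211/195

211/195


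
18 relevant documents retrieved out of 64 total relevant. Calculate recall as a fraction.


Recall = retrieved_relevant / total_relevant
= 18 / 64
= 18 / (18 + 46)
= 9/32

9/32


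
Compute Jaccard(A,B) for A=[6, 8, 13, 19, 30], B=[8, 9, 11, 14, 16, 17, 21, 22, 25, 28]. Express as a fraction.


A intersect B = [8]
|A intersect B| = 1
A union B = [6, 8, 9, 11, 13, 14, 16, 17, 19, 21, 22, 25, 28, 30]
|A union B| = 14
Jaccard = 1/14 = 1/14

1/14


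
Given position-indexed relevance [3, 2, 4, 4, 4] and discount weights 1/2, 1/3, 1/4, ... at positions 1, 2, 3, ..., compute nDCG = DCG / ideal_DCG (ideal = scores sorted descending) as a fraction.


Position discount weights w_i = 1/(i+1) for i=1..5:
Weights = [1/2, 1/3, 1/4, 1/5, 1/6]
Actual relevance: [3, 2, 4, 4, 4]
DCG = 3/2 + 2/3 + 4/4 + 4/5 + 4/6 = 139/30
Ideal relevance (sorted desc): [4, 4, 4, 3, 2]
Ideal DCG = 4/2 + 4/3 + 4/4 + 3/5 + 2/6 = 79/15
nDCG = DCG / ideal_DCG = 139/30 / 79/15 = 139/158

139/158


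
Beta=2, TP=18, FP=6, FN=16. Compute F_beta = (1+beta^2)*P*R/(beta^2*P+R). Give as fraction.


P = TP/(TP+FP) = 18/24 = 3/4
R = TP/(TP+FN) = 18/34 = 9/17
beta^2 = 2^2 = 4
(1 + beta^2) = 5
Numerator = (1+beta^2)*P*R = 135/68
Denominator = beta^2*P + R = 3 + 9/17 = 60/17
F_beta = 9/16

9/16


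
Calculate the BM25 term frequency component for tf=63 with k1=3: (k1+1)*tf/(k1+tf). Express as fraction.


BM25 TF component = (k1+1)*tf / (k1+tf)
k1 = 3, tf = 63
Numerator = (3+1)*63 = 252
Denominator = 3 + 63 = 66
= 252/66 = 42/11

42/11


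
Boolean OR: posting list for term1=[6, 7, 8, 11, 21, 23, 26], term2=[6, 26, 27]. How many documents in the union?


Boolean OR: find union of posting lists
term1 docs: [6, 7, 8, 11, 21, 23, 26]
term2 docs: [6, 26, 27]
Union: [6, 7, 8, 11, 21, 23, 26, 27]
|union| = 8

8


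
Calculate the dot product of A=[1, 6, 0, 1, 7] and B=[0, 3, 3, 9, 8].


Dot product = sum of element-wise products
A[0]*B[0] = 1*0 = 0
A[1]*B[1] = 6*3 = 18
A[2]*B[2] = 0*3 = 0
A[3]*B[3] = 1*9 = 9
A[4]*B[4] = 7*8 = 56
Sum = 0 + 18 + 0 + 9 + 56 = 83

83


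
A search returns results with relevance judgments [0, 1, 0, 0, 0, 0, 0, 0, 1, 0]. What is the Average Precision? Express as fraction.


Computing P@k for each relevant position:
Position 1: not relevant
Position 2: relevant, P@2 = 1/2 = 1/2
Position 3: not relevant
Position 4: not relevant
Position 5: not relevant
Position 6: not relevant
Position 7: not relevant
Position 8: not relevant
Position 9: relevant, P@9 = 2/9 = 2/9
Position 10: not relevant
Sum of P@k = 1/2 + 2/9 = 13/18
AP = 13/18 / 2 = 13/36

13/36


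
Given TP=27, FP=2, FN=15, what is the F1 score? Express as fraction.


F1 = 2 * P * R / (P + R)
P = TP/(TP+FP) = 27/29 = 27/29
R = TP/(TP+FN) = 27/42 = 9/14
2 * P * R = 2 * 27/29 * 9/14 = 243/203
P + R = 27/29 + 9/14 = 639/406
F1 = 243/203 / 639/406 = 54/71

54/71


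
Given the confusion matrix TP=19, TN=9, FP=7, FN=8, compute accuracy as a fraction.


Accuracy = (TP + TN) / (TP + TN + FP + FN)
TP + TN = 19 + 9 = 28
Total = 19 + 9 + 7 + 8 = 43
Accuracy = 28 / 43 = 28/43

28/43


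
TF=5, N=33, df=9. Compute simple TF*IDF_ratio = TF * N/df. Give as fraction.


TF * (N/df)
= 5 * (33/9)
= 5 * 11/3
= 55/3

55/3


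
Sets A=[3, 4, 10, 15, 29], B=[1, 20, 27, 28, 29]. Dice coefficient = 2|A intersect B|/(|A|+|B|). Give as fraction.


A intersect B = [29]
|A intersect B| = 1
|A| = 5, |B| = 5
Dice = 2*1 / (5+5)
= 2 / 10 = 1/5

1/5


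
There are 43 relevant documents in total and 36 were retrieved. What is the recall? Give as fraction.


Recall = retrieved_relevant / total_relevant
= 36 / 43
= 36 / (36 + 7)
= 36/43

36/43


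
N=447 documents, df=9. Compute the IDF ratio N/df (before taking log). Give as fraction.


IDF ratio = N / df
= 447 / 9
= 149/3

149/3


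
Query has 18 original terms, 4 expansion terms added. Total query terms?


Original terms: 18
Expansion terms: 4
Total = 18 + 4 = 22

22


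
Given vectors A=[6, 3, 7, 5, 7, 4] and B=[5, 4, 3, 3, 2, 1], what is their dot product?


Dot product = sum of element-wise products
A[0]*B[0] = 6*5 = 30
A[1]*B[1] = 3*4 = 12
A[2]*B[2] = 7*3 = 21
A[3]*B[3] = 5*3 = 15
A[4]*B[4] = 7*2 = 14
A[5]*B[5] = 4*1 = 4
Sum = 30 + 12 + 21 + 15 + 14 + 4 = 96

96


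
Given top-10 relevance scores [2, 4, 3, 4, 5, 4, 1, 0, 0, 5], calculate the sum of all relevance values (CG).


Cumulative Gain = sum of relevance scores
Position 1: rel=2, running sum=2
Position 2: rel=4, running sum=6
Position 3: rel=3, running sum=9
Position 4: rel=4, running sum=13
Position 5: rel=5, running sum=18
Position 6: rel=4, running sum=22
Position 7: rel=1, running sum=23
Position 8: rel=0, running sum=23
Position 9: rel=0, running sum=23
Position 10: rel=5, running sum=28
CG = 28

28


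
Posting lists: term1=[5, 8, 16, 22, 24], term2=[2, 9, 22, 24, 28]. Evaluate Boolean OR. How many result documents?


Boolean OR: find union of posting lists
term1 docs: [5, 8, 16, 22, 24]
term2 docs: [2, 9, 22, 24, 28]
Union: [2, 5, 8, 9, 16, 22, 24, 28]
|union| = 8

8


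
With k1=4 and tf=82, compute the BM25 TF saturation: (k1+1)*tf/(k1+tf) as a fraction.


BM25 TF component = (k1+1)*tf / (k1+tf)
k1 = 4, tf = 82
Numerator = (4+1)*82 = 410
Denominator = 4 + 82 = 86
= 410/86 = 205/43

205/43


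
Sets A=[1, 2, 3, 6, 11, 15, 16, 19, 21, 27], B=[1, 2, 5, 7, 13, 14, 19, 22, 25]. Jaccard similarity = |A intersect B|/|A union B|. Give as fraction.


A intersect B = [1, 2, 19]
|A intersect B| = 3
A union B = [1, 2, 3, 5, 6, 7, 11, 13, 14, 15, 16, 19, 21, 22, 25, 27]
|A union B| = 16
Jaccard = 3/16 = 3/16

3/16


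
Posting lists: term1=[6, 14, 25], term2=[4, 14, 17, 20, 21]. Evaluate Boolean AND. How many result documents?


Boolean AND: find intersection of posting lists
term1 docs: [6, 14, 25]
term2 docs: [4, 14, 17, 20, 21]
Intersection: [14]
|intersection| = 1

1


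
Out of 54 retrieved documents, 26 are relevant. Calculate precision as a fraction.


Precision = relevant_retrieved / total_retrieved
= 26 / 54
= 26 / (26 + 28)
= 13/27

13/27


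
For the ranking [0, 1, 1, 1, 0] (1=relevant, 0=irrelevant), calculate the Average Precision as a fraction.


Computing P@k for each relevant position:
Position 1: not relevant
Position 2: relevant, P@2 = 1/2 = 1/2
Position 3: relevant, P@3 = 2/3 = 2/3
Position 4: relevant, P@4 = 3/4 = 3/4
Position 5: not relevant
Sum of P@k = 1/2 + 2/3 + 3/4 = 23/12
AP = 23/12 / 3 = 23/36

23/36


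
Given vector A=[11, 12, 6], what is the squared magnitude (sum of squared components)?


|A|^2 = sum of squared components
A[0]^2 = 11^2 = 121
A[1]^2 = 12^2 = 144
A[2]^2 = 6^2 = 36
Sum = 121 + 144 + 36 = 301

301


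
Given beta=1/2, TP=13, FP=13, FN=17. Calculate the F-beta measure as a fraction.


P = TP/(TP+FP) = 13/26 = 1/2
R = TP/(TP+FN) = 13/30 = 13/30
beta^2 = 1/2^2 = 1/4
(1 + beta^2) = 5/4
Numerator = (1+beta^2)*P*R = 13/48
Denominator = beta^2*P + R = 1/8 + 13/30 = 67/120
F_beta = 65/134

65/134


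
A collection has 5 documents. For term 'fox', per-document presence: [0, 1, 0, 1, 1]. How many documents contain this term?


Checking each document for 'fox':
Doc 1: absent
Doc 2: present
Doc 3: absent
Doc 4: present
Doc 5: present
df = sum of presences = 0 + 1 + 0 + 1 + 1 = 3

3


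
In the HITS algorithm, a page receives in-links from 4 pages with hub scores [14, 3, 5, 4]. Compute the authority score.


Authority = sum of hub scores of in-linkers
In-link 1: hub score = 14
In-link 2: hub score = 3
In-link 3: hub score = 5
In-link 4: hub score = 4
Authority = 14 + 3 + 5 + 4 = 26

26


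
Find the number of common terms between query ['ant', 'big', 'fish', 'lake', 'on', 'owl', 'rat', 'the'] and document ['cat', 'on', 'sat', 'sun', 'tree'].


Query terms: ['ant', 'big', 'fish', 'lake', 'on', 'owl', 'rat', 'the']
Document terms: ['cat', 'on', 'sat', 'sun', 'tree']
Common terms: ['on']
Overlap count = 1

1


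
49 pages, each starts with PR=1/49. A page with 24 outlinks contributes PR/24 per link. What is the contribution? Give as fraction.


Initial PR = 1/49 = 1/49
Outlinks = 24
Contribution per link = PR / outlinks
= 1/49 / 24
= 1/1176

1/1176


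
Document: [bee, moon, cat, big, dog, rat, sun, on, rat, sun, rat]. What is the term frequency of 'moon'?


Document has 11 words
Scanning for 'moon':
Found at positions: [1]
Count = 1

1


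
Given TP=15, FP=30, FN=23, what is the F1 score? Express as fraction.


F1 = 2 * P * R / (P + R)
P = TP/(TP+FP) = 15/45 = 1/3
R = TP/(TP+FN) = 15/38 = 15/38
2 * P * R = 2 * 1/3 * 15/38 = 5/19
P + R = 1/3 + 15/38 = 83/114
F1 = 5/19 / 83/114 = 30/83

30/83


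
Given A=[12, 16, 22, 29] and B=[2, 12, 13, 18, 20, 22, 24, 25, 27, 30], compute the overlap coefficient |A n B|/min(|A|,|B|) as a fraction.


A intersect B = [12, 22]
|A intersect B| = 2
min(|A|, |B|) = min(4, 10) = 4
Overlap = 2 / 4 = 1/2

1/2


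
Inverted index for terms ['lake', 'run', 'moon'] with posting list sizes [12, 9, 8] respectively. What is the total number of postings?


Summing posting list sizes:
'lake': 12 postings
'run': 9 postings
'moon': 8 postings
Total = 12 + 9 + 8 = 29

29


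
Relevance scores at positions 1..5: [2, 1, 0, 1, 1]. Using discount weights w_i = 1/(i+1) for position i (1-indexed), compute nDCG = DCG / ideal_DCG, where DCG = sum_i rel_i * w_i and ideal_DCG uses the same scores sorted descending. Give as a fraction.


Position discount weights w_i = 1/(i+1) for i=1..5:
Weights = [1/2, 1/3, 1/4, 1/5, 1/6]
Actual relevance: [2, 1, 0, 1, 1]
DCG = 2/2 + 1/3 + 0/4 + 1/5 + 1/6 = 17/10
Ideal relevance (sorted desc): [2, 1, 1, 1, 0]
Ideal DCG = 2/2 + 1/3 + 1/4 + 1/5 + 0/6 = 107/60
nDCG = DCG / ideal_DCG = 17/10 / 107/60 = 102/107

102/107


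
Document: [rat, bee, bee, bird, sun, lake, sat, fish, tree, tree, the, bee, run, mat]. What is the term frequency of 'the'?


Document has 14 words
Scanning for 'the':
Found at positions: [10]
Count = 1

1


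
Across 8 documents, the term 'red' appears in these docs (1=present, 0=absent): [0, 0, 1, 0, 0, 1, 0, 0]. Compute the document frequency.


Checking each document for 'red':
Doc 1: absent
Doc 2: absent
Doc 3: present
Doc 4: absent
Doc 5: absent
Doc 6: present
Doc 7: absent
Doc 8: absent
df = sum of presences = 0 + 0 + 1 + 0 + 0 + 1 + 0 + 0 = 2

2


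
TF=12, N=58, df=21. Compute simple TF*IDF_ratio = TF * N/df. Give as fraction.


TF * (N/df)
= 12 * (58/21)
= 12 * 58/21
= 232/7

232/7


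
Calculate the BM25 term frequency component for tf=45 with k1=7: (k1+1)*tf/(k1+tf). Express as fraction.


BM25 TF component = (k1+1)*tf / (k1+tf)
k1 = 7, tf = 45
Numerator = (7+1)*45 = 360
Denominator = 7 + 45 = 52
= 360/52 = 90/13

90/13


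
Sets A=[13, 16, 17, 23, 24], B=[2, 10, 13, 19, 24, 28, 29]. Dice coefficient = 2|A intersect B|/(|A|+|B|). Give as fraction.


A intersect B = [13, 24]
|A intersect B| = 2
|A| = 5, |B| = 7
Dice = 2*2 / (5+7)
= 4 / 12 = 1/3

1/3


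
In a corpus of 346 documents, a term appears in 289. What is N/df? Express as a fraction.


IDF ratio = N / df
= 346 / 289
= 346/289

346/289


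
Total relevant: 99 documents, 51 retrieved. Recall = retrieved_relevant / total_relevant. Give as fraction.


Recall = retrieved_relevant / total_relevant
= 51 / 99
= 51 / (51 + 48)
= 17/33

17/33


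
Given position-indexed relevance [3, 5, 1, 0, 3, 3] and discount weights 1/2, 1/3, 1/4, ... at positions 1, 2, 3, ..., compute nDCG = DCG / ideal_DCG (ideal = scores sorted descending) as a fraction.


Position discount weights w_i = 1/(i+1) for i=1..6:
Weights = [1/2, 1/3, 1/4, 1/5, 1/6, 1/7]
Actual relevance: [3, 5, 1, 0, 3, 3]
DCG = 3/2 + 5/3 + 1/4 + 0/5 + 3/6 + 3/7 = 365/84
Ideal relevance (sorted desc): [5, 3, 3, 3, 1, 0]
Ideal DCG = 5/2 + 3/3 + 3/4 + 3/5 + 1/6 + 0/7 = 301/60
nDCG = DCG / ideal_DCG = 365/84 / 301/60 = 1825/2107

1825/2107


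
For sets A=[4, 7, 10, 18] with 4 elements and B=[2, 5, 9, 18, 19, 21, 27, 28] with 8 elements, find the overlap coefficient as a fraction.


A intersect B = [18]
|A intersect B| = 1
min(|A|, |B|) = min(4, 8) = 4
Overlap = 1 / 4 = 1/4

1/4


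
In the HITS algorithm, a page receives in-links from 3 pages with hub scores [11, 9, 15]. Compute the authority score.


Authority = sum of hub scores of in-linkers
In-link 1: hub score = 11
In-link 2: hub score = 9
In-link 3: hub score = 15
Authority = 11 + 9 + 15 = 35

35


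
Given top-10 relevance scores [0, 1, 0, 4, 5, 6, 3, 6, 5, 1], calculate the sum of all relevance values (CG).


Cumulative Gain = sum of relevance scores
Position 1: rel=0, running sum=0
Position 2: rel=1, running sum=1
Position 3: rel=0, running sum=1
Position 4: rel=4, running sum=5
Position 5: rel=5, running sum=10
Position 6: rel=6, running sum=16
Position 7: rel=3, running sum=19
Position 8: rel=6, running sum=25
Position 9: rel=5, running sum=30
Position 10: rel=1, running sum=31
CG = 31

31


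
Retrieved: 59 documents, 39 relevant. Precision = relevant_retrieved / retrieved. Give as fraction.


Precision = relevant_retrieved / total_retrieved
= 39 / 59
= 39 / (39 + 20)
= 39/59

39/59


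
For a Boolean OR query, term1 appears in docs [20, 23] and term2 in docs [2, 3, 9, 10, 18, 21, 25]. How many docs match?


Boolean OR: find union of posting lists
term1 docs: [20, 23]
term2 docs: [2, 3, 9, 10, 18, 21, 25]
Union: [2, 3, 9, 10, 18, 20, 21, 23, 25]
|union| = 9

9


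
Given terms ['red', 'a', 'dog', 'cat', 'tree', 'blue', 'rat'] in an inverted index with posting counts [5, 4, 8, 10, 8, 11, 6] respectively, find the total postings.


Summing posting list sizes:
'red': 5 postings
'a': 4 postings
'dog': 8 postings
'cat': 10 postings
'tree': 8 postings
'blue': 11 postings
'rat': 6 postings
Total = 5 + 4 + 8 + 10 + 8 + 11 + 6 = 52

52


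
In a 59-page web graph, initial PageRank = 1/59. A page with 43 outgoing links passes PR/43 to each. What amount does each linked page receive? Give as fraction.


Initial PR = 1/59 = 1/59
Outlinks = 43
Contribution per link = PR / outlinks
= 1/59 / 43
= 1/2537

1/2537


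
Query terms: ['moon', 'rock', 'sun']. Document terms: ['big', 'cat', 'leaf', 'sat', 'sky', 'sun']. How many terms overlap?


Query terms: ['moon', 'rock', 'sun']
Document terms: ['big', 'cat', 'leaf', 'sat', 'sky', 'sun']
Common terms: ['sun']
Overlap count = 1

1


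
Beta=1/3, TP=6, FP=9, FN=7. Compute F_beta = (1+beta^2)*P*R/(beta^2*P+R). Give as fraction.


P = TP/(TP+FP) = 6/15 = 2/5
R = TP/(TP+FN) = 6/13 = 6/13
beta^2 = 1/3^2 = 1/9
(1 + beta^2) = 10/9
Numerator = (1+beta^2)*P*R = 8/39
Denominator = beta^2*P + R = 2/45 + 6/13 = 296/585
F_beta = 15/37

15/37


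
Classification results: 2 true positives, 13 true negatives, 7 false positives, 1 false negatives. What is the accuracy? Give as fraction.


Accuracy = (TP + TN) / (TP + TN + FP + FN)
TP + TN = 2 + 13 = 15
Total = 2 + 13 + 7 + 1 = 23
Accuracy = 15 / 23 = 15/23

15/23


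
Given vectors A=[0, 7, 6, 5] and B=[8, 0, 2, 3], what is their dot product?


Dot product = sum of element-wise products
A[0]*B[0] = 0*8 = 0
A[1]*B[1] = 7*0 = 0
A[2]*B[2] = 6*2 = 12
A[3]*B[3] = 5*3 = 15
Sum = 0 + 0 + 12 + 15 = 27

27


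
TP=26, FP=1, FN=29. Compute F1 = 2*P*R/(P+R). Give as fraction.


F1 = 2 * P * R / (P + R)
P = TP/(TP+FP) = 26/27 = 26/27
R = TP/(TP+FN) = 26/55 = 26/55
2 * P * R = 2 * 26/27 * 26/55 = 1352/1485
P + R = 26/27 + 26/55 = 2132/1485
F1 = 1352/1485 / 2132/1485 = 26/41

26/41


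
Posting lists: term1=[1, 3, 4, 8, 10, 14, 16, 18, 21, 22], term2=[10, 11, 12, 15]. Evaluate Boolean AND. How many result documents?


Boolean AND: find intersection of posting lists
term1 docs: [1, 3, 4, 8, 10, 14, 16, 18, 21, 22]
term2 docs: [10, 11, 12, 15]
Intersection: [10]
|intersection| = 1

1


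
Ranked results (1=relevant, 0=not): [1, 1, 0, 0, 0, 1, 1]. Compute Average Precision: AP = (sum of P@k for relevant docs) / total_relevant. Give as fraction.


Computing P@k for each relevant position:
Position 1: relevant, P@1 = 1/1 = 1
Position 2: relevant, P@2 = 2/2 = 1
Position 3: not relevant
Position 4: not relevant
Position 5: not relevant
Position 6: relevant, P@6 = 3/6 = 1/2
Position 7: relevant, P@7 = 4/7 = 4/7
Sum of P@k = 1 + 1 + 1/2 + 4/7 = 43/14
AP = 43/14 / 4 = 43/56

43/56


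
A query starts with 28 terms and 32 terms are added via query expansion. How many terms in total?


Original terms: 28
Expansion terms: 32
Total = 28 + 32 = 60

60


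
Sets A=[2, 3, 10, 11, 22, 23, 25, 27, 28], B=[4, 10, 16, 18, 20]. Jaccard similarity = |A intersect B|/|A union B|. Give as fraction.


A intersect B = [10]
|A intersect B| = 1
A union B = [2, 3, 4, 10, 11, 16, 18, 20, 22, 23, 25, 27, 28]
|A union B| = 13
Jaccard = 1/13 = 1/13

1/13


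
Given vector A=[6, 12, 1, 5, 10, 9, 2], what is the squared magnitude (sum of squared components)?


|A|^2 = sum of squared components
A[0]^2 = 6^2 = 36
A[1]^2 = 12^2 = 144
A[2]^2 = 1^2 = 1
A[3]^2 = 5^2 = 25
A[4]^2 = 10^2 = 100
A[5]^2 = 9^2 = 81
A[6]^2 = 2^2 = 4
Sum = 36 + 144 + 1 + 25 + 100 + 81 + 4 = 391

391


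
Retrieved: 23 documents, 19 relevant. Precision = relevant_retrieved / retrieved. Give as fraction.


Precision = relevant_retrieved / total_retrieved
= 19 / 23
= 19 / (19 + 4)
= 19/23

19/23


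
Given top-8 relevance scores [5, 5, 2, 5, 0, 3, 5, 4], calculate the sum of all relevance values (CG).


Cumulative Gain = sum of relevance scores
Position 1: rel=5, running sum=5
Position 2: rel=5, running sum=10
Position 3: rel=2, running sum=12
Position 4: rel=5, running sum=17
Position 5: rel=0, running sum=17
Position 6: rel=3, running sum=20
Position 7: rel=5, running sum=25
Position 8: rel=4, running sum=29
CG = 29

29


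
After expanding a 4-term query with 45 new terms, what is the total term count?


Original terms: 4
Expansion terms: 45
Total = 4 + 45 = 49

49


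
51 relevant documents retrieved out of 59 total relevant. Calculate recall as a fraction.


Recall = retrieved_relevant / total_relevant
= 51 / 59
= 51 / (51 + 8)
= 51/59

51/59


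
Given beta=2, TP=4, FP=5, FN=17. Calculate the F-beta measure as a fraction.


P = TP/(TP+FP) = 4/9 = 4/9
R = TP/(TP+FN) = 4/21 = 4/21
beta^2 = 2^2 = 4
(1 + beta^2) = 5
Numerator = (1+beta^2)*P*R = 80/189
Denominator = beta^2*P + R = 16/9 + 4/21 = 124/63
F_beta = 20/93

20/93


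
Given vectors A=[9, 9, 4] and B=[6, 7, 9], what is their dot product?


Dot product = sum of element-wise products
A[0]*B[0] = 9*6 = 54
A[1]*B[1] = 9*7 = 63
A[2]*B[2] = 4*9 = 36
Sum = 54 + 63 + 36 = 153

153


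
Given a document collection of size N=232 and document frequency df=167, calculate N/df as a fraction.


IDF ratio = N / df
= 232 / 167
= 232/167

232/167


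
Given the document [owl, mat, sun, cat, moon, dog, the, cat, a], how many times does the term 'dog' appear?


Document has 9 words
Scanning for 'dog':
Found at positions: [5]
Count = 1

1


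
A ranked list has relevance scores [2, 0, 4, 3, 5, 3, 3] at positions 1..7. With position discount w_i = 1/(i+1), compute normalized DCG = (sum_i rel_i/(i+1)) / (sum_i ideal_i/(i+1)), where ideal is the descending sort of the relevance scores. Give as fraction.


Position discount weights w_i = 1/(i+1) for i=1..7:
Weights = [1/2, 1/3, 1/4, 1/5, 1/6, 1/7, 1/8]
Actual relevance: [2, 0, 4, 3, 5, 3, 3]
DCG = 2/2 + 0/3 + 4/4 + 3/5 + 5/6 + 3/7 + 3/8 = 3559/840
Ideal relevance (sorted desc): [5, 4, 3, 3, 3, 2, 0]
Ideal DCG = 5/2 + 4/3 + 3/4 + 3/5 + 3/6 + 2/7 + 0/8 = 2507/420
nDCG = DCG / ideal_DCG = 3559/840 / 2507/420 = 3559/5014

3559/5014


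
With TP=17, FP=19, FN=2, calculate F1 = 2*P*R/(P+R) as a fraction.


F1 = 2 * P * R / (P + R)
P = TP/(TP+FP) = 17/36 = 17/36
R = TP/(TP+FN) = 17/19 = 17/19
2 * P * R = 2 * 17/36 * 17/19 = 289/342
P + R = 17/36 + 17/19 = 935/684
F1 = 289/342 / 935/684 = 34/55

34/55


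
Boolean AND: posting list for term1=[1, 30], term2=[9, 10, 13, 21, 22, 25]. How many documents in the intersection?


Boolean AND: find intersection of posting lists
term1 docs: [1, 30]
term2 docs: [9, 10, 13, 21, 22, 25]
Intersection: []
|intersection| = 0

0


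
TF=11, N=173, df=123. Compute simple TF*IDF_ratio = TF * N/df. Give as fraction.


TF * (N/df)
= 11 * (173/123)
= 11 * 173/123
= 1903/123

1903/123


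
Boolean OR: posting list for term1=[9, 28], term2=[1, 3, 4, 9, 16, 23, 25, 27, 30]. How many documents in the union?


Boolean OR: find union of posting lists
term1 docs: [9, 28]
term2 docs: [1, 3, 4, 9, 16, 23, 25, 27, 30]
Union: [1, 3, 4, 9, 16, 23, 25, 27, 28, 30]
|union| = 10

10


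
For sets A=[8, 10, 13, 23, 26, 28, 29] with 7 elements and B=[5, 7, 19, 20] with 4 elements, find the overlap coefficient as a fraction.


A intersect B = []
|A intersect B| = 0
min(|A|, |B|) = min(7, 4) = 4
Overlap = 0 / 4 = 0

0


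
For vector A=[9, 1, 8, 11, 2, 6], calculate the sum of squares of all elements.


|A|^2 = sum of squared components
A[0]^2 = 9^2 = 81
A[1]^2 = 1^2 = 1
A[2]^2 = 8^2 = 64
A[3]^2 = 11^2 = 121
A[4]^2 = 2^2 = 4
A[5]^2 = 6^2 = 36
Sum = 81 + 1 + 64 + 121 + 4 + 36 = 307

307


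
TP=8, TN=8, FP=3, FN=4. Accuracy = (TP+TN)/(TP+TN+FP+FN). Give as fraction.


Accuracy = (TP + TN) / (TP + TN + FP + FN)
TP + TN = 8 + 8 = 16
Total = 8 + 8 + 3 + 4 = 23
Accuracy = 16 / 23 = 16/23

16/23


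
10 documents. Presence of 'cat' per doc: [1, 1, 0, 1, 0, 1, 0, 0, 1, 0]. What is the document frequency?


Checking each document for 'cat':
Doc 1: present
Doc 2: present
Doc 3: absent
Doc 4: present
Doc 5: absent
Doc 6: present
Doc 7: absent
Doc 8: absent
Doc 9: present
Doc 10: absent
df = sum of presences = 1 + 1 + 0 + 1 + 0 + 1 + 0 + 0 + 1 + 0 = 5

5


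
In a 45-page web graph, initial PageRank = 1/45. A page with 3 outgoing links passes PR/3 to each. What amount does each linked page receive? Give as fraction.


Initial PR = 1/45 = 1/45
Outlinks = 3
Contribution per link = PR / outlinks
= 1/45 / 3
= 1/135

1/135


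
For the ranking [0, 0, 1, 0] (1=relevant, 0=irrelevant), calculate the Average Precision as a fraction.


Computing P@k for each relevant position:
Position 1: not relevant
Position 2: not relevant
Position 3: relevant, P@3 = 1/3 = 1/3
Position 4: not relevant
Sum of P@k = 1/3 = 1/3
AP = 1/3 / 1 = 1/3

1/3


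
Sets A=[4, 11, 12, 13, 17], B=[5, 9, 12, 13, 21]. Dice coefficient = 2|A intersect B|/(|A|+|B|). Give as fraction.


A intersect B = [12, 13]
|A intersect B| = 2
|A| = 5, |B| = 5
Dice = 2*2 / (5+5)
= 4 / 10 = 2/5

2/5


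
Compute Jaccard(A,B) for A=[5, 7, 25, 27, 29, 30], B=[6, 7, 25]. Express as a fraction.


A intersect B = [7, 25]
|A intersect B| = 2
A union B = [5, 6, 7, 25, 27, 29, 30]
|A union B| = 7
Jaccard = 2/7 = 2/7

2/7


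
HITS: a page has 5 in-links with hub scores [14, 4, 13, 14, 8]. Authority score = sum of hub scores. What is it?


Authority = sum of hub scores of in-linkers
In-link 1: hub score = 14
In-link 2: hub score = 4
In-link 3: hub score = 13
In-link 4: hub score = 14
In-link 5: hub score = 8
Authority = 14 + 4 + 13 + 14 + 8 = 53

53


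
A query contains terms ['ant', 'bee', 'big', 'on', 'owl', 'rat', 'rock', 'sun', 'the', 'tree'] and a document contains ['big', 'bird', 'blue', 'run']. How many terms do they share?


Query terms: ['ant', 'bee', 'big', 'on', 'owl', 'rat', 'rock', 'sun', 'the', 'tree']
Document terms: ['big', 'bird', 'blue', 'run']
Common terms: ['big']
Overlap count = 1

1


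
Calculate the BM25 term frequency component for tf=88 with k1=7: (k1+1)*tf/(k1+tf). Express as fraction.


BM25 TF component = (k1+1)*tf / (k1+tf)
k1 = 7, tf = 88
Numerator = (7+1)*88 = 704
Denominator = 7 + 88 = 95
= 704/95 = 704/95

704/95


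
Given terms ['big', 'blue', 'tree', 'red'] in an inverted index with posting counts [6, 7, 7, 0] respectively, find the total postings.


Summing posting list sizes:
'big': 6 postings
'blue': 7 postings
'tree': 7 postings
'red': 0 postings
Total = 6 + 7 + 7 + 0 = 20

20


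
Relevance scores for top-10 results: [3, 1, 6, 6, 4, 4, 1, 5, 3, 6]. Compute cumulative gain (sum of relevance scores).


Cumulative Gain = sum of relevance scores
Position 1: rel=3, running sum=3
Position 2: rel=1, running sum=4
Position 3: rel=6, running sum=10
Position 4: rel=6, running sum=16
Position 5: rel=4, running sum=20
Position 6: rel=4, running sum=24
Position 7: rel=1, running sum=25
Position 8: rel=5, running sum=30
Position 9: rel=3, running sum=33
Position 10: rel=6, running sum=39
CG = 39

39


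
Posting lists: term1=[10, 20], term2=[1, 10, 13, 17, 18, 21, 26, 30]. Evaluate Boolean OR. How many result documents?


Boolean OR: find union of posting lists
term1 docs: [10, 20]
term2 docs: [1, 10, 13, 17, 18, 21, 26, 30]
Union: [1, 10, 13, 17, 18, 20, 21, 26, 30]
|union| = 9

9


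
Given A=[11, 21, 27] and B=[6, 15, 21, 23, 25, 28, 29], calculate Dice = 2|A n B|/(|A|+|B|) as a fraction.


A intersect B = [21]
|A intersect B| = 1
|A| = 3, |B| = 7
Dice = 2*1 / (3+7)
= 2 / 10 = 1/5

1/5


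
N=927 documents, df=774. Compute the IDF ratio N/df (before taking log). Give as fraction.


IDF ratio = N / df
= 927 / 774
= 103/86

103/86


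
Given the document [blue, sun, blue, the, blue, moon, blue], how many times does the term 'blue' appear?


Document has 7 words
Scanning for 'blue':
Found at positions: [0, 2, 4, 6]
Count = 4

4


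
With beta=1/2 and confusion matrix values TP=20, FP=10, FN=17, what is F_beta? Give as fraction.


P = TP/(TP+FP) = 20/30 = 2/3
R = TP/(TP+FN) = 20/37 = 20/37
beta^2 = 1/2^2 = 1/4
(1 + beta^2) = 5/4
Numerator = (1+beta^2)*P*R = 50/111
Denominator = beta^2*P + R = 1/6 + 20/37 = 157/222
F_beta = 100/157

100/157


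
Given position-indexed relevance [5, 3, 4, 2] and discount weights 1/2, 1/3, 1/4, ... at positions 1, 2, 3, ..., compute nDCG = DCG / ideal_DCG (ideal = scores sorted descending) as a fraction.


Position discount weights w_i = 1/(i+1) for i=1..4:
Weights = [1/2, 1/3, 1/4, 1/5]
Actual relevance: [5, 3, 4, 2]
DCG = 5/2 + 3/3 + 4/4 + 2/5 = 49/10
Ideal relevance (sorted desc): [5, 4, 3, 2]
Ideal DCG = 5/2 + 4/3 + 3/4 + 2/5 = 299/60
nDCG = DCG / ideal_DCG = 49/10 / 299/60 = 294/299

294/299


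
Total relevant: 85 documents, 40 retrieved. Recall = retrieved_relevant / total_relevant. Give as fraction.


Recall = retrieved_relevant / total_relevant
= 40 / 85
= 40 / (40 + 45)
= 8/17

8/17


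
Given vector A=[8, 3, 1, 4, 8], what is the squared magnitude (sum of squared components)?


|A|^2 = sum of squared components
A[0]^2 = 8^2 = 64
A[1]^2 = 3^2 = 9
A[2]^2 = 1^2 = 1
A[3]^2 = 4^2 = 16
A[4]^2 = 8^2 = 64
Sum = 64 + 9 + 1 + 16 + 64 = 154

154


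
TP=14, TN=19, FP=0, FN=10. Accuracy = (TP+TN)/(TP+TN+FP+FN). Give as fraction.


Accuracy = (TP + TN) / (TP + TN + FP + FN)
TP + TN = 14 + 19 = 33
Total = 14 + 19 + 0 + 10 = 43
Accuracy = 33 / 43 = 33/43

33/43


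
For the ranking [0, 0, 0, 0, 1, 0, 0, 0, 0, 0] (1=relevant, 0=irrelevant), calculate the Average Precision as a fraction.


Computing P@k for each relevant position:
Position 1: not relevant
Position 2: not relevant
Position 3: not relevant
Position 4: not relevant
Position 5: relevant, P@5 = 1/5 = 1/5
Position 6: not relevant
Position 7: not relevant
Position 8: not relevant
Position 9: not relevant
Position 10: not relevant
Sum of P@k = 1/5 = 1/5
AP = 1/5 / 1 = 1/5

1/5


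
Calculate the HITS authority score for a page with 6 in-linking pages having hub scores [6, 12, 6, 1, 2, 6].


Authority = sum of hub scores of in-linkers
In-link 1: hub score = 6
In-link 2: hub score = 12
In-link 3: hub score = 6
In-link 4: hub score = 1
In-link 5: hub score = 2
In-link 6: hub score = 6
Authority = 6 + 12 + 6 + 1 + 2 + 6 = 33

33


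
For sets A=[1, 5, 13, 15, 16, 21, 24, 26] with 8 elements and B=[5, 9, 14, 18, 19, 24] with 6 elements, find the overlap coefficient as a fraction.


A intersect B = [5, 24]
|A intersect B| = 2
min(|A|, |B|) = min(8, 6) = 6
Overlap = 2 / 6 = 1/3

1/3


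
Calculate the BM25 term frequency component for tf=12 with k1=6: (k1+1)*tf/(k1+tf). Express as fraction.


BM25 TF component = (k1+1)*tf / (k1+tf)
k1 = 6, tf = 12
Numerator = (6+1)*12 = 84
Denominator = 6 + 12 = 18
= 84/18 = 14/3

14/3


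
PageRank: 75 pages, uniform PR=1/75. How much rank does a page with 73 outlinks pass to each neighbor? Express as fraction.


Initial PR = 1/75 = 1/75
Outlinks = 73
Contribution per link = PR / outlinks
= 1/75 / 73
= 1/5475

1/5475


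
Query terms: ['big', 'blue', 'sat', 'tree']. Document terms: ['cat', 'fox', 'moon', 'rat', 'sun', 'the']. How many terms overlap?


Query terms: ['big', 'blue', 'sat', 'tree']
Document terms: ['cat', 'fox', 'moon', 'rat', 'sun', 'the']
Common terms: []
Overlap count = 0

0


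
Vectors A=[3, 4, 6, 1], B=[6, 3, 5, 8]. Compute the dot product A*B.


Dot product = sum of element-wise products
A[0]*B[0] = 3*6 = 18
A[1]*B[1] = 4*3 = 12
A[2]*B[2] = 6*5 = 30
A[3]*B[3] = 1*8 = 8
Sum = 18 + 12 + 30 + 8 = 68

68


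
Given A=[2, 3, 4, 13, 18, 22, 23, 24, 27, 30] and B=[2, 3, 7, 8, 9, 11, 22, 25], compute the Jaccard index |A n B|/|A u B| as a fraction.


A intersect B = [2, 3, 22]
|A intersect B| = 3
A union B = [2, 3, 4, 7, 8, 9, 11, 13, 18, 22, 23, 24, 25, 27, 30]
|A union B| = 15
Jaccard = 3/15 = 1/5

1/5


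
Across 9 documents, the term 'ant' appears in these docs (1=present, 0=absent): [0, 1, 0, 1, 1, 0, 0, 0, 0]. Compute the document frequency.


Checking each document for 'ant':
Doc 1: absent
Doc 2: present
Doc 3: absent
Doc 4: present
Doc 5: present
Doc 6: absent
Doc 7: absent
Doc 8: absent
Doc 9: absent
df = sum of presences = 0 + 1 + 0 + 1 + 1 + 0 + 0 + 0 + 0 = 3

3


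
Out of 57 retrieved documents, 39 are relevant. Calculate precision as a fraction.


Precision = relevant_retrieved / total_retrieved
= 39 / 57
= 39 / (39 + 18)
= 13/19

13/19


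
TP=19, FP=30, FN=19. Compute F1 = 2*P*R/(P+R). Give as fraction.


F1 = 2 * P * R / (P + R)
P = TP/(TP+FP) = 19/49 = 19/49
R = TP/(TP+FN) = 19/38 = 1/2
2 * P * R = 2 * 19/49 * 1/2 = 19/49
P + R = 19/49 + 1/2 = 87/98
F1 = 19/49 / 87/98 = 38/87

38/87


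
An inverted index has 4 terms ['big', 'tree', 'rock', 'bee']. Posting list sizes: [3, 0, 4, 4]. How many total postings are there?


Summing posting list sizes:
'big': 3 postings
'tree': 0 postings
'rock': 4 postings
'bee': 4 postings
Total = 3 + 0 + 4 + 4 = 11

11


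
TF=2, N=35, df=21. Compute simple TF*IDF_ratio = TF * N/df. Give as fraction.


TF * (N/df)
= 2 * (35/21)
= 2 * 5/3
= 10/3

10/3


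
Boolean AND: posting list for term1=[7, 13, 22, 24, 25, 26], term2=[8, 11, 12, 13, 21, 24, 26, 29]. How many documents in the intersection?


Boolean AND: find intersection of posting lists
term1 docs: [7, 13, 22, 24, 25, 26]
term2 docs: [8, 11, 12, 13, 21, 24, 26, 29]
Intersection: [13, 24, 26]
|intersection| = 3

3


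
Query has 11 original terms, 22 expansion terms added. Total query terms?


Original terms: 11
Expansion terms: 22
Total = 11 + 22 = 33

33


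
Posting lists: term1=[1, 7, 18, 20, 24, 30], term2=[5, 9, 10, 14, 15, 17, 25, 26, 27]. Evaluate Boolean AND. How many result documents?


Boolean AND: find intersection of posting lists
term1 docs: [1, 7, 18, 20, 24, 30]
term2 docs: [5, 9, 10, 14, 15, 17, 25, 26, 27]
Intersection: []
|intersection| = 0

0


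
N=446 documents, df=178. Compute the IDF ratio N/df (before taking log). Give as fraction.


IDF ratio = N / df
= 446 / 178
= 223/89

223/89


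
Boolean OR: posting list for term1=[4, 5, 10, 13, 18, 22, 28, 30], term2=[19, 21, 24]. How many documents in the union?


Boolean OR: find union of posting lists
term1 docs: [4, 5, 10, 13, 18, 22, 28, 30]
term2 docs: [19, 21, 24]
Union: [4, 5, 10, 13, 18, 19, 21, 22, 24, 28, 30]
|union| = 11

11


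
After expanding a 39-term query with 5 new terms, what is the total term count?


Original terms: 39
Expansion terms: 5
Total = 39 + 5 = 44

44


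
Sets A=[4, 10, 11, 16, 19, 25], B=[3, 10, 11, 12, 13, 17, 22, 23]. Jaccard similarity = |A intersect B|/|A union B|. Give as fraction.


A intersect B = [10, 11]
|A intersect B| = 2
A union B = [3, 4, 10, 11, 12, 13, 16, 17, 19, 22, 23, 25]
|A union B| = 12
Jaccard = 2/12 = 1/6

1/6


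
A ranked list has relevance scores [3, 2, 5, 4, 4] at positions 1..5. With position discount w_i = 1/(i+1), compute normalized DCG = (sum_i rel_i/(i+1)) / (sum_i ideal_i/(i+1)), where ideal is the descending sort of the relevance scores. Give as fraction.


Position discount weights w_i = 1/(i+1) for i=1..5:
Weights = [1/2, 1/3, 1/4, 1/5, 1/6]
Actual relevance: [3, 2, 5, 4, 4]
DCG = 3/2 + 2/3 + 5/4 + 4/5 + 4/6 = 293/60
Ideal relevance (sorted desc): [5, 4, 4, 3, 2]
Ideal DCG = 5/2 + 4/3 + 4/4 + 3/5 + 2/6 = 173/30
nDCG = DCG / ideal_DCG = 293/60 / 173/30 = 293/346

293/346


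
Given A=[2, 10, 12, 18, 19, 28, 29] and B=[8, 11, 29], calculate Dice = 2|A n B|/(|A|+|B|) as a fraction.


A intersect B = [29]
|A intersect B| = 1
|A| = 7, |B| = 3
Dice = 2*1 / (7+3)
= 2 / 10 = 1/5

1/5


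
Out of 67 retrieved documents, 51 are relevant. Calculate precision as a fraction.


Precision = relevant_retrieved / total_retrieved
= 51 / 67
= 51 / (51 + 16)
= 51/67

51/67


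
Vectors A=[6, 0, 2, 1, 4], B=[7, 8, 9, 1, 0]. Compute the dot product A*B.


Dot product = sum of element-wise products
A[0]*B[0] = 6*7 = 42
A[1]*B[1] = 0*8 = 0
A[2]*B[2] = 2*9 = 18
A[3]*B[3] = 1*1 = 1
A[4]*B[4] = 4*0 = 0
Sum = 42 + 0 + 18 + 1 + 0 = 61

61


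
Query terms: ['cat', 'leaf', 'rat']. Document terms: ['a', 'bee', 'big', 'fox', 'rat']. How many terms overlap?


Query terms: ['cat', 'leaf', 'rat']
Document terms: ['a', 'bee', 'big', 'fox', 'rat']
Common terms: ['rat']
Overlap count = 1

1


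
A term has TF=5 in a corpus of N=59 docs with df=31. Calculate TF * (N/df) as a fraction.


TF * (N/df)
= 5 * (59/31)
= 5 * 59/31
= 295/31

295/31


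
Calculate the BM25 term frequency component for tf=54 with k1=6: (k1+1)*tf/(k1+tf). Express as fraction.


BM25 TF component = (k1+1)*tf / (k1+tf)
k1 = 6, tf = 54
Numerator = (6+1)*54 = 378
Denominator = 6 + 54 = 60
= 378/60 = 63/10

63/10


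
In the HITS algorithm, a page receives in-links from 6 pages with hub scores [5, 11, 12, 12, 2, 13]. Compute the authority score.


Authority = sum of hub scores of in-linkers
In-link 1: hub score = 5
In-link 2: hub score = 11
In-link 3: hub score = 12
In-link 4: hub score = 12
In-link 5: hub score = 2
In-link 6: hub score = 13
Authority = 5 + 11 + 12 + 12 + 2 + 13 = 55

55


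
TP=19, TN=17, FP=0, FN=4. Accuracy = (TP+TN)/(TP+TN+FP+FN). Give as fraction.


Accuracy = (TP + TN) / (TP + TN + FP + FN)
TP + TN = 19 + 17 = 36
Total = 19 + 17 + 0 + 4 = 40
Accuracy = 36 / 40 = 9/10

9/10


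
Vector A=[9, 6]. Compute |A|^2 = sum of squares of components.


|A|^2 = sum of squared components
A[0]^2 = 9^2 = 81
A[1]^2 = 6^2 = 36
Sum = 81 + 36 = 117

117


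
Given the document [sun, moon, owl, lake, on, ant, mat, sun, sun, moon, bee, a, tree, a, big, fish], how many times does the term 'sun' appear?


Document has 16 words
Scanning for 'sun':
Found at positions: [0, 7, 8]
Count = 3

3


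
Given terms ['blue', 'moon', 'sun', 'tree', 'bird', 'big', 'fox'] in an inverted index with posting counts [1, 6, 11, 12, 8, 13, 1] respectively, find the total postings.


Summing posting list sizes:
'blue': 1 postings
'moon': 6 postings
'sun': 11 postings
'tree': 12 postings
'bird': 8 postings
'big': 13 postings
'fox': 1 postings
Total = 1 + 6 + 11 + 12 + 8 + 13 + 1 = 52

52


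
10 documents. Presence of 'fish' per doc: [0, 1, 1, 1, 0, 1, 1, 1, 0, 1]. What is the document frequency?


Checking each document for 'fish':
Doc 1: absent
Doc 2: present
Doc 3: present
Doc 4: present
Doc 5: absent
Doc 6: present
Doc 7: present
Doc 8: present
Doc 9: absent
Doc 10: present
df = sum of presences = 0 + 1 + 1 + 1 + 0 + 1 + 1 + 1 + 0 + 1 = 7

7
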